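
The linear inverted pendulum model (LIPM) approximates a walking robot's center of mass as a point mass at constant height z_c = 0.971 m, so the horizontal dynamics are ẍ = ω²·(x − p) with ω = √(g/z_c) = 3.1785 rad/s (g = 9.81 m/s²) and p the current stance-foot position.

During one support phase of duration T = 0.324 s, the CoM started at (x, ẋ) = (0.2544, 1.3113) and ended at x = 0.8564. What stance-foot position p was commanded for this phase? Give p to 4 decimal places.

ωT = 3.1785·0.324 = 1.029834; cosh(ωT) = 1.578834, sinh(ωT) = 1.221767
x(T) = p + (x₀−p)·cosh(ωT) + (ẋ₀/ω)·sinh(ωT) ⇒ p·(1 − cosh) = x(T) − x₀·cosh − (ẋ₀/ω)·sinh
numerator   = 0.8564 − (0.2544)·1.578834 − (1.3113/3.1785)·1.221767 = -0.049299
denominator = 1 − 1.578834 = -0.578834
p = -0.049299 / -0.578834 = 0.0852

p = 0.0852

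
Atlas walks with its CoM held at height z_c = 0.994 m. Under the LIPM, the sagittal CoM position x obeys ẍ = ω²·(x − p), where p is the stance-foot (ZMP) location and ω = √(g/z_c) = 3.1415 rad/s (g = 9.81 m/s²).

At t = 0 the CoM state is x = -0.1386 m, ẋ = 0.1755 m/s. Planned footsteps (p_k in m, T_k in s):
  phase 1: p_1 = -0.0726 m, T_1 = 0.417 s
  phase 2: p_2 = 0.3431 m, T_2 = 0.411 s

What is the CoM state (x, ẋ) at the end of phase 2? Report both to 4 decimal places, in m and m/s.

phase 1: p=-0.0726, T=0.417, ωT=1.310005, cosh=1.988006, sinh=1.718188; start (x,ẋ)=(-0.138600, 0.175500) → end (x,ẋ)=(-0.107822, -0.007352)
phase 2: p=0.3431, T=0.411, ωT=1.291157, cosh=1.955971, sinh=1.681019; start (x,ẋ)=(-0.107822, -0.007352) → end (x,ẋ)=(-0.542824, -2.395663)

x = -0.5428, ẋ = -2.3957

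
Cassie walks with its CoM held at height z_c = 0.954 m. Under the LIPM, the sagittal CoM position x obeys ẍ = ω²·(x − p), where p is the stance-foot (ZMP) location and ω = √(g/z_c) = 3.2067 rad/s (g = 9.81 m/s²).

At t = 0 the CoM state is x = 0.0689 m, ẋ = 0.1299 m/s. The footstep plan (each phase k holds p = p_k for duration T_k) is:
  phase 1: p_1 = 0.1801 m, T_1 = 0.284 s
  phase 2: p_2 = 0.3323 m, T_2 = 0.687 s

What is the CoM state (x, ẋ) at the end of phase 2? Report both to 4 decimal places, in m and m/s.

phase 1: p=0.1801, T=0.284, ωT=0.910703, cosh=1.444155, sinh=1.041914; start (x,ẋ)=(0.068900, 0.129900) → end (x,ẋ)=(0.061717, -0.183935)
phase 2: p=0.3323, T=0.687, ωT=2.203003, cosh=4.581313, sinh=4.470842; start (x,ẋ)=(0.061717, -0.183935) → end (x,ẋ)=(-1.163772, -4.721922)

x = -1.1638, ẋ = -4.7219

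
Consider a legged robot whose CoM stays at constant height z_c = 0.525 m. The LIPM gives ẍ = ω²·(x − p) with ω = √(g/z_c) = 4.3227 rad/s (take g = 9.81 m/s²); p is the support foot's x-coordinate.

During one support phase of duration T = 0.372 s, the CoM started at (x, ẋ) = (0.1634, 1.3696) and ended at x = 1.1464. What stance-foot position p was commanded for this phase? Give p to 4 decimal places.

ωT = 4.3227·0.372 = 1.608044; cosh(ωT) = 2.596658, sinh(ωT) = 2.396379
x(T) = p + (x₀−p)·cosh(ωT) + (ẋ₀/ω)·sinh(ωT) ⇒ p·(1 − cosh) = x(T) − x₀·cosh − (ẋ₀/ω)·sinh
numerator   = 1.1464 − (0.1634)·2.596658 − (1.3696/4.3227)·2.396379 = -0.037160
denominator = 1 − 2.596658 = -1.596658
p = -0.037160 / -1.596658 = 0.0233

p = 0.0233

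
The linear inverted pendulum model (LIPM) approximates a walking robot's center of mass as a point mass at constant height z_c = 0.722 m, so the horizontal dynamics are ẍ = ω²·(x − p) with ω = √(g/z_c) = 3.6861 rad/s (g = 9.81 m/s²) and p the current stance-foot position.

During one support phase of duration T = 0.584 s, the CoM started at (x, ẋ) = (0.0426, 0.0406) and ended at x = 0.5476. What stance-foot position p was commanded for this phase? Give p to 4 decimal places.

ωT = 3.6861·0.584 = 2.152682; cosh(ωT) = 4.362045, sinh(ωT) = 4.245873
x(T) = p + (x₀−p)·cosh(ωT) + (ẋ₀/ω)·sinh(ωT) ⇒ p·(1 − cosh) = x(T) − x₀·cosh − (ẋ₀/ω)·sinh
numerator   = 0.5476 − (0.0426)·4.362045 − (0.0406/3.6861)·4.245873 = 0.315011
denominator = 1 − 4.362045 = -3.362045
p = 0.315011 / -3.362045 = -0.0937

p = -0.0937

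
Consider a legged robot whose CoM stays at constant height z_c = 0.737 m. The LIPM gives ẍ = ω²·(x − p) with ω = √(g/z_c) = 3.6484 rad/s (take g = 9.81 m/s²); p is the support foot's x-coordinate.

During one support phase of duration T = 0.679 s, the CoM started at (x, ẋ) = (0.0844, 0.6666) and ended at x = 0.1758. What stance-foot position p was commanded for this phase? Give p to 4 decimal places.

p = 0.2823

ωT = 3.6484·0.679 = 2.477264; cosh(ωT) = 5.996303, sinh(ωT) = 5.912330
x(T) = p + (x₀−p)·cosh(ωT) + (ẋ₀/ω)·sinh(ωT) ⇒ p·(1 − cosh) = x(T) − x₀·cosh − (ẋ₀/ω)·sinh
numerator   = 0.1758 − (0.0844)·5.996303 − (0.6666/3.6484)·5.912330 = -1.410531
denominator = 1 − 5.996303 = -4.996303
p = -1.410531 / -4.996303 = 0.2823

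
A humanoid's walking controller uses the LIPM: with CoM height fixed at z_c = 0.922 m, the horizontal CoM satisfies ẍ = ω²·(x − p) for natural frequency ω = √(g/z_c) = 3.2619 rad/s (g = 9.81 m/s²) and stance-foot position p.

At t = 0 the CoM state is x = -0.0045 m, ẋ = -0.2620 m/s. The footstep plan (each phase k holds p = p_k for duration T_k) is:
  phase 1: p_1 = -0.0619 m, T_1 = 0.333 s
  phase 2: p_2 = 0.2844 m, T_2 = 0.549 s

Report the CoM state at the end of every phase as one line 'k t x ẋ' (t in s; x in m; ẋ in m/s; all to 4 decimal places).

phase 1: p=-0.0619, T=0.333, ωT=1.086213, cosh=1.650262, sinh=1.312769; start (x,ẋ)=(-0.004500, -0.262000) → end (x,ẋ)=(-0.072618, -0.186575)
phase 2: p=0.2844, T=0.549, ωT=1.790783, cosh=3.080487, sinh=2.913658; start (x,ẋ)=(-0.072618, -0.186575) → end (x,ẋ)=(-0.982046, -3.967864)

1 0.3330 -0.0726 -0.1866
2 0.8820 -0.9820 -3.9679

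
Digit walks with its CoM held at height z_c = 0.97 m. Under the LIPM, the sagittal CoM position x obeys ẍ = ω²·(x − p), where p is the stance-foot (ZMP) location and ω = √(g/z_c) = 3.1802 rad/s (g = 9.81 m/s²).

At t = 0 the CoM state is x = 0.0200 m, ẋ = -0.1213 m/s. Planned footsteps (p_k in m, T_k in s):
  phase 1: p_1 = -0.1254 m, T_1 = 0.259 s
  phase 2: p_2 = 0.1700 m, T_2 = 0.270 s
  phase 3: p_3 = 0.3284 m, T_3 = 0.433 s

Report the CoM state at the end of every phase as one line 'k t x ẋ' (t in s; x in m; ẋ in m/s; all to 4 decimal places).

1 0.2590 0.0371 0.2606
2 0.5290 0.0643 -0.0465
3 0.9620 -0.2553 -1.6562

phase 1: p=-0.1254, T=0.259, ωT=0.823672, cosh=1.358835, sinh=0.920017; start (x,ẋ)=(0.020000, -0.121300) → end (x,ẋ)=(0.037083, 0.260590)
phase 2: p=0.1700, T=0.270, ωT=0.858654, cosh=1.391857, sinh=0.968125; start (x,ẋ)=(0.037083, 0.260590) → end (x,ẋ)=(0.064328, -0.046524)
phase 3: p=0.3284, T=0.433, ωT=1.377027, cosh=2.107714, sinh=1.855386; start (x,ẋ)=(0.064328, -0.046524) → end (x,ẋ)=(-0.255331, -1.656216)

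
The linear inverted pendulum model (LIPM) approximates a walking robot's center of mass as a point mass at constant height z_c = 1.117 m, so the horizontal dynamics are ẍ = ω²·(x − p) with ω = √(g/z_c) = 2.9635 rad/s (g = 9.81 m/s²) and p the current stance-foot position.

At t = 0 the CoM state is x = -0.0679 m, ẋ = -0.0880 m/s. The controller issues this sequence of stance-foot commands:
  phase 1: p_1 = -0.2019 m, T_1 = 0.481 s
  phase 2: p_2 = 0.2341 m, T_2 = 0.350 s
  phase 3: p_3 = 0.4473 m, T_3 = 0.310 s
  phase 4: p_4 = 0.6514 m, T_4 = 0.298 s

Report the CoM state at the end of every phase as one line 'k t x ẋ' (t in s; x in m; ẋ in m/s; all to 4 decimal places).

1 0.4810 0.0347 0.5846
2 0.8310 0.1608 0.1994
3 1.1410 0.1021 -0.6047
4 1.4390 -0.3310 -2.4882

phase 1: p=-0.2019, T=0.481, ωT=1.425443, cosh=2.200052, sinh=1.959650; start (x,ẋ)=(-0.067900, -0.088000) → end (x,ẋ)=(0.034716, 0.584590)
phase 2: p=0.2341, T=0.350, ωT=1.037225, cosh=1.587907, sinh=1.233470; start (x,ẋ)=(0.034716, 0.584590) → end (x,ẋ)=(0.160815, 0.199448)
phase 3: p=0.4473, T=0.310, ωT=0.918685, cosh=1.452518, sinh=1.053475; start (x,ẋ)=(0.160815, 0.199448) → end (x,ẋ)=(0.102076, -0.604695)
phase 4: p=0.6514, T=0.298, ωT=0.883123, cosh=1.415965, sinh=1.002476; start (x,ẋ)=(0.102076, -0.604695) → end (x,ẋ)=(-0.330976, -2.488179)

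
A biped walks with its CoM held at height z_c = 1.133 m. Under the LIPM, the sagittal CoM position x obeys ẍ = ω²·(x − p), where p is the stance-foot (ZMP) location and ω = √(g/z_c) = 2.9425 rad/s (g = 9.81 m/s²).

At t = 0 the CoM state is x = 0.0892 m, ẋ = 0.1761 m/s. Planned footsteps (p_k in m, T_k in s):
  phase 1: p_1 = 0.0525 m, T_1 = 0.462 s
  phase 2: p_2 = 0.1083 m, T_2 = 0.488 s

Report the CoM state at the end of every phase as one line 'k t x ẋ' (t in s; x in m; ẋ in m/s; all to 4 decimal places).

phase 1: p=0.0525, T=0.462, ωT=1.359435, cosh=2.075399, sinh=1.818593; start (x,ẋ)=(0.089200, 0.176100) → end (x,ẋ)=(0.237505, 0.561867)
phase 2: p=0.1083, T=0.488, ωT=1.435940, cosh=2.220743, sinh=1.982851; start (x,ẋ)=(0.237505, 0.561867) → end (x,ẋ)=(0.773854, 2.001612)

1 0.4620 0.2375 0.5619
2 0.9500 0.7739 2.0016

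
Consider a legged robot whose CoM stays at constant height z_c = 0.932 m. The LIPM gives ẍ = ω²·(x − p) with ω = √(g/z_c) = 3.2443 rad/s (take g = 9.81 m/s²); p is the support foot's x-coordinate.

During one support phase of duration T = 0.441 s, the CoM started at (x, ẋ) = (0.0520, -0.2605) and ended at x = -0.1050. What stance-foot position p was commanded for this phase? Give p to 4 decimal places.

ωT = 3.2443·0.441 = 1.430736; cosh(ωT) = 2.210455, sinh(ωT) = 1.971322
x(T) = p + (x₀−p)·cosh(ωT) + (ẋ₀/ω)·sinh(ωT) ⇒ p·(1 − cosh) = x(T) − x₀·cosh − (ẋ₀/ω)·sinh
numerator   = -0.1050 − (0.0520)·2.210455 − (-0.2605/3.2443)·1.971322 = -0.061657
denominator = 1 − 2.210455 = -1.210455
p = -0.061657 / -1.210455 = 0.0509

p = 0.0509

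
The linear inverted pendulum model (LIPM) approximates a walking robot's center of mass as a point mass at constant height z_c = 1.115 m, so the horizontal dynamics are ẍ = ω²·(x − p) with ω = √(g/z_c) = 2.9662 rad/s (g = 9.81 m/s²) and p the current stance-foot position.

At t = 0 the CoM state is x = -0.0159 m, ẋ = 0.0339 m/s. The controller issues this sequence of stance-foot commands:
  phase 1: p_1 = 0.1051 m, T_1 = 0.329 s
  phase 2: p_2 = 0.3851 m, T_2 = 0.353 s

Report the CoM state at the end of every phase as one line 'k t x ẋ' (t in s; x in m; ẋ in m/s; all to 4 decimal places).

1 0.3290 -0.0652 -0.3572
2 0.6820 -0.4859 -2.2401

phase 1: p=0.1051, T=0.329, ωT=0.975880, cosh=1.515181, sinh=1.138320; start (x,ẋ)=(-0.015900, 0.033900) → end (x,ẋ)=(-0.065227, -0.357190)
phase 2: p=0.3851, T=0.353, ωT=1.047069, cosh=1.600126, sinh=1.249161; start (x,ẋ)=(-0.065227, -0.357190) → end (x,ẋ)=(-0.485904, -2.240129)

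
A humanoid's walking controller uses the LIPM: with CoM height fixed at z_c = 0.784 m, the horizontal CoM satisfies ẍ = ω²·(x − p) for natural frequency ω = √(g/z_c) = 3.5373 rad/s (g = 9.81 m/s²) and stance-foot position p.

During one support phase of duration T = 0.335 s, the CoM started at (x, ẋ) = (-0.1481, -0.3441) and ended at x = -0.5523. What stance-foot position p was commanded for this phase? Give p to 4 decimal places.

ωT = 3.5373·0.335 = 1.184996; cosh(ωT) = 1.788210, sinh(ωT) = 1.482462
x(T) = p + (x₀−p)·cosh(ωT) + (ẋ₀/ω)·sinh(ωT) ⇒ p·(1 − cosh) = x(T) − x₀·cosh − (ẋ₀/ω)·sinh
numerator   = -0.5523 − (-0.1481)·1.788210 − (-0.3441/3.5373)·1.482462 = -0.143256
denominator = 1 − 1.788210 = -0.788210
p = -0.143256 / -0.788210 = 0.1817

p = 0.1817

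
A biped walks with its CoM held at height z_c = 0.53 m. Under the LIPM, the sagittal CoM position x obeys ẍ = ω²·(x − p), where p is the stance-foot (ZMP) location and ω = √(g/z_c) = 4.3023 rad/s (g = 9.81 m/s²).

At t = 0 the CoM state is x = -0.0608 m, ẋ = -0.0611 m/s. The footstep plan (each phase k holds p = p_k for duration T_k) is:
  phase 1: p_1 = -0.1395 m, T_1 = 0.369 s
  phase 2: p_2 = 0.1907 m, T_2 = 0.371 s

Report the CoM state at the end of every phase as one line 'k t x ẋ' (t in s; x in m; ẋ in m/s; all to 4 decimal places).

phase 1: p=-0.1395, T=0.369, ωT=1.587549, cosh=2.548085, sinh=2.343658; start (x,ẋ)=(-0.060800, -0.061100) → end (x,ẋ)=(0.027750, 0.637854)
phase 2: p=0.1907, T=0.371, ωT=1.596153, cosh=2.568345, sinh=2.365671; start (x,ẋ)=(0.027750, 0.637854) → end (x,ẋ)=(0.122920, -0.020245)

1 0.3690 0.0278 0.6379
2 0.7400 0.1229 -0.0202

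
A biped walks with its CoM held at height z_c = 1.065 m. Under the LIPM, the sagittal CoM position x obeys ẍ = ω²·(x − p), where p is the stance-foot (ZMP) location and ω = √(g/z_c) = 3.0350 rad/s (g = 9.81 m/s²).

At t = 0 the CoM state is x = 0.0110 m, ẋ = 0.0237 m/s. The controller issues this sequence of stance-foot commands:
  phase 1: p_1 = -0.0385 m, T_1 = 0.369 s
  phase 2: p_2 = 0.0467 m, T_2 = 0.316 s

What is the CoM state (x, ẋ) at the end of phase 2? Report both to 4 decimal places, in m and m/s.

phase 1: p=-0.0385, T=0.369, ωT=1.119915, cosh=1.695451, sinh=1.369143; start (x,ẋ)=(0.011000, 0.023700) → end (x,ẋ)=(0.056116, 0.245872)
phase 2: p=0.0467, T=0.316, ωT=0.959060, cosh=1.496248, sinh=1.112995; start (x,ẋ)=(0.056116, 0.245872) → end (x,ẋ)=(0.150955, 0.399693)

x = 0.1510, ẋ = 0.3997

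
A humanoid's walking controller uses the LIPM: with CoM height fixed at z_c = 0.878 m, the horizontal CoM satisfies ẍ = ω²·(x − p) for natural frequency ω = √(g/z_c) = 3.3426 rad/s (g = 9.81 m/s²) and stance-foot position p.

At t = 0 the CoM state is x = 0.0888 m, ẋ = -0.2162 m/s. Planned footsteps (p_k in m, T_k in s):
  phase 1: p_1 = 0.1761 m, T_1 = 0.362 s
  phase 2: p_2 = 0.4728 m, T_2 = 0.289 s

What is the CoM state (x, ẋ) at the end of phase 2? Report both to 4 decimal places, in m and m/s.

phase 1: p=0.1761, T=0.362, ωT=1.210021, cosh=1.825873, sinh=1.527682; start (x,ẋ)=(0.088800, -0.216200) → end (x,ẋ)=(-0.082110, -0.840545)
phase 2: p=0.4728, T=0.289, ωT=0.966011, cosh=1.504021, sinh=1.123423; start (x,ẋ)=(-0.082110, -0.840545) → end (x,ẋ)=(-0.644296, -3.347968)

x = -0.6443, ẋ = -3.3480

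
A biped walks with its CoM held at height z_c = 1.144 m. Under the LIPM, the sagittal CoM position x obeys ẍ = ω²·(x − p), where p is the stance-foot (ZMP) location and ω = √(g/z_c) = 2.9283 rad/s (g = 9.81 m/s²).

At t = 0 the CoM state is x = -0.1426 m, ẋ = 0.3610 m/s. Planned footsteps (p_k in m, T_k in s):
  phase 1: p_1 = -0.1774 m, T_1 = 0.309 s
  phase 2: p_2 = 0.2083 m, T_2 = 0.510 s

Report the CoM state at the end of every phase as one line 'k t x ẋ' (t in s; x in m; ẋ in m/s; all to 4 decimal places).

phase 1: p=-0.1774, T=0.309, ωT=0.904845, cosh=1.438076, sinh=1.033472; start (x,ẋ)=(-0.142600, 0.361000) → end (x,ẋ)=(0.000051, 0.624461)
phase 2: p=0.2083, T=0.510, ωT=1.493433, cosh=2.338477, sinh=2.113877; start (x,ẋ)=(0.000051, 0.624461) → end (x,ẋ)=(0.172100, 0.171215)

1 0.3090 0.0001 0.6245
2 0.8190 0.1721 0.1712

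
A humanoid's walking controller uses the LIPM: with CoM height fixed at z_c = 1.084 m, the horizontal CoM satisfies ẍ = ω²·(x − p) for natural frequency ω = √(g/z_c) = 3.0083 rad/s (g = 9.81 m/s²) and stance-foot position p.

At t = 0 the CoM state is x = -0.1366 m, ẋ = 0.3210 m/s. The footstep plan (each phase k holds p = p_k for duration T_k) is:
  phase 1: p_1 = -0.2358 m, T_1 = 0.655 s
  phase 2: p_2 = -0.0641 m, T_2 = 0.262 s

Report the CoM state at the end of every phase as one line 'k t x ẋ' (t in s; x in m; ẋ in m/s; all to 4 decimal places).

phase 1: p=-0.2358, T=0.655, ωT=1.970437, cosh=3.656602, sinh=3.517206; start (x,ẋ)=(-0.136600, 0.321000) → end (x,ẋ)=(0.502238, 2.223385)
phase 2: p=-0.0641, T=0.262, ωT=0.788175, cosh=1.327026, sinh=0.872352; start (x,ẋ)=(0.502238, 2.223385) → end (x,ẋ)=(1.332186, 4.436728)

1 0.6550 0.5022 2.2234
2 0.9170 1.3322 4.4367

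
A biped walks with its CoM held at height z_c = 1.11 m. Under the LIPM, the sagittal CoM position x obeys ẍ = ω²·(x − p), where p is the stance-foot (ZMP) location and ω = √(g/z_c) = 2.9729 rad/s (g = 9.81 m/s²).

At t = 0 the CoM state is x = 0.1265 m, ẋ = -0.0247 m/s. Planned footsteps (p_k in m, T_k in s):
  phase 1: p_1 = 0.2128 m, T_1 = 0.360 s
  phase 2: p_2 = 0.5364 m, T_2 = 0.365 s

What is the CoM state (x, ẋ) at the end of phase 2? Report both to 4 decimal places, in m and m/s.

phase 1: p=0.2128, T=0.360, ωT=1.070244, cosh=1.629508, sinh=1.286583; start (x,ẋ)=(0.126500, -0.024700) → end (x,ẋ)=(0.061484, -0.370336)
phase 2: p=0.5364, T=0.365, ωT=1.085109, cosh=1.648813, sinh=1.310948; start (x,ẋ)=(0.061484, -0.370336) → end (x,ẋ)=(-0.409953, -2.461513)

x = -0.4100, ẋ = -2.4615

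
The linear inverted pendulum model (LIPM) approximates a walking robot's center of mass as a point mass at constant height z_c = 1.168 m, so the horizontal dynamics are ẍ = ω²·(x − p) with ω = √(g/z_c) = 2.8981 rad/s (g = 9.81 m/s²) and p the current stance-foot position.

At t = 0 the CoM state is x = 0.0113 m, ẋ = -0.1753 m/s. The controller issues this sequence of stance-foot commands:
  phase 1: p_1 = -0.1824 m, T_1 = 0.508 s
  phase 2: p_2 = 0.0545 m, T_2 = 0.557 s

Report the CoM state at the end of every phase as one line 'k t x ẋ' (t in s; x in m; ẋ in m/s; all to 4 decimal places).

1 0.5080 0.1371 0.7569
2 1.0650 0.9003 2.5542

phase 1: p=-0.1824, T=0.508, ωT=1.472235, cosh=2.294189, sinh=2.064777; start (x,ẋ)=(0.011300, -0.175300) → end (x,ẋ)=(0.137090, 0.756916)
phase 2: p=0.0545, T=0.557, ωT=1.614242, cosh=2.611559, sinh=2.412518; start (x,ẋ)=(0.137090, 0.756916) → end (x,ẋ)=(0.900283, 2.554179)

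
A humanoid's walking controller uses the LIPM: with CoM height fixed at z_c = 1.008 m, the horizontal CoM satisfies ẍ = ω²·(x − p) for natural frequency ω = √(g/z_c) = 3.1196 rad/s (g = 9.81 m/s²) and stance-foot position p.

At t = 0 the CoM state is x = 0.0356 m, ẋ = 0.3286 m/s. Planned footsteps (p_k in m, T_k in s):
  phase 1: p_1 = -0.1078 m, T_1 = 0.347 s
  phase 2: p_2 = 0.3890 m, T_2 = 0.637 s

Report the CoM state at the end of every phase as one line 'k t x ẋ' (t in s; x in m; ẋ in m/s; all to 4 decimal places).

1 0.3470 0.2658 1.1252
2 0.9840 1.2220 2.8056

phase 1: p=-0.1078, T=0.347, ωT=1.082501, cosh=1.645401, sinh=1.306653; start (x,ẋ)=(0.035600, 0.328600) → end (x,ẋ)=(0.265785, 1.125211)
phase 2: p=0.3890, T=0.637, ωT=1.987185, cosh=3.716026, sinh=3.578945; start (x,ẋ)=(0.265785, 1.125211) → end (x,ẋ)=(1.222024, 2.805638)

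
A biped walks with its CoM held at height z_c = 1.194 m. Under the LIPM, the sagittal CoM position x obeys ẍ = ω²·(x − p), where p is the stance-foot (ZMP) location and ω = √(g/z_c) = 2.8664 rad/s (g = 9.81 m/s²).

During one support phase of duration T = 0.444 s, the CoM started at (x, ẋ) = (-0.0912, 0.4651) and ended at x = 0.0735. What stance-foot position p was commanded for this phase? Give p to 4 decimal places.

p = 0.0193

ωT = 2.8664·0.444 = 1.272682; cosh(ωT) = 1.925247, sinh(ωT) = 1.645167
x(T) = p + (x₀−p)·cosh(ωT) + (ẋ₀/ω)·sinh(ωT) ⇒ p·(1 − cosh) = x(T) − x₀·cosh − (ẋ₀/ω)·sinh
numerator   = 0.0735 − (-0.0912)·1.925247 − (0.4651/2.8664)·1.645167 = -0.017861
denominator = 1 − 1.925247 = -0.925247
p = -0.017861 / -0.925247 = 0.0193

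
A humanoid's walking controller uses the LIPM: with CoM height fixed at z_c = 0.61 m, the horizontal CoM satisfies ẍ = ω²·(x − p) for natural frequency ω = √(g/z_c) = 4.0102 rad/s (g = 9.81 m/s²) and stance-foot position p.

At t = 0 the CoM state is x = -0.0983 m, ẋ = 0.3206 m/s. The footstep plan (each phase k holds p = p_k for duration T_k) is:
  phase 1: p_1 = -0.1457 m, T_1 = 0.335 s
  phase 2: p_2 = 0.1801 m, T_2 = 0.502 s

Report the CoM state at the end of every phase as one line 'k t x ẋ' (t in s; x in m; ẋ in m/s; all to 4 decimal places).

1 0.3350 0.0941 0.9955
2 0.8370 0.7650 2.5245

phase 1: p=-0.1457, T=0.335, ωT=1.343417, cosh=2.046534, sinh=1.785582; start (x,ẋ)=(-0.098300, 0.320600) → end (x,ẋ)=(0.094056, 0.995528)
phase 2: p=0.1801, T=0.502, ωT=2.013120, cosh=3.810107, sinh=3.676536; start (x,ẋ)=(0.094056, 0.995528) → end (x,ẋ)=(0.764960, 2.524468)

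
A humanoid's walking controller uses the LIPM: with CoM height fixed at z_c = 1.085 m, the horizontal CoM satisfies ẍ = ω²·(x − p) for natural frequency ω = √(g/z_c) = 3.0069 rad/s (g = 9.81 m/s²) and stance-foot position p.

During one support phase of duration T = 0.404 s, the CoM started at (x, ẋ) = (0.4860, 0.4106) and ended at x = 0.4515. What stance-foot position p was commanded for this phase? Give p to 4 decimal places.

ωT = 3.0069·0.404 = 1.214788; cosh(ωT) = 1.833176, sinh(ωT) = 1.536403
x(T) = p + (x₀−p)·cosh(ωT) + (ẋ₀/ω)·sinh(ωT) ⇒ p·(1 − cosh) = x(T) − x₀·cosh − (ẋ₀/ω)·sinh
numerator   = 0.4515 − (0.4860)·1.833176 − (0.4106/3.0069)·1.536403 = -0.649223
denominator = 1 − 1.833176 = -0.833176
p = -0.649223 / -0.833176 = 0.7792

p = 0.7792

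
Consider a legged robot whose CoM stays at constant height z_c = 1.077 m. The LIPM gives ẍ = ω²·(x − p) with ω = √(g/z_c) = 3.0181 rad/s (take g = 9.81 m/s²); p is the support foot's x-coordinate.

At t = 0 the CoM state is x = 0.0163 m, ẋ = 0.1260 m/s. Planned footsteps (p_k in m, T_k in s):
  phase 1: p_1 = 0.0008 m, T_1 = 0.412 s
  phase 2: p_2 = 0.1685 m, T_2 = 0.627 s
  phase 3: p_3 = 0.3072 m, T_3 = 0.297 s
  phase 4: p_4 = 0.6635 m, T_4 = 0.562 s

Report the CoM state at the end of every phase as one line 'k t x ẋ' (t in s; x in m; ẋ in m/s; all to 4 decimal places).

1 0.4120 0.0963 0.3110
2 1.0390 0.2575 0.3484
3 1.3360 0.3541 0.3448
4 1.8980 0.0925 -1.4890

phase 1: p=0.0008, T=0.412, ωT=1.243457, cosh=1.877983, sinh=1.589598; start (x,ẋ)=(0.016300, 0.126000) → end (x,ẋ)=(0.096271, 0.310988)
phase 2: p=0.1685, T=0.627, ωT=1.892349, cosh=3.392826, sinh=3.242108; start (x,ẋ)=(0.096271, 0.310988) → end (x,ẋ)=(0.257511, 0.348372)
phase 3: p=0.3072, T=0.297, ωT=0.896376, cosh=1.429375, sinh=1.021330; start (x,ẋ)=(0.257511, 0.348372) → end (x,ẋ)=(0.354066, 0.344790)
phase 4: p=0.6635, T=0.562, ωT=1.696172, cosh=2.818209, sinh=2.634825; start (x,ẋ)=(0.354066, 0.344790) → end (x,ẋ)=(0.092454, -1.488983)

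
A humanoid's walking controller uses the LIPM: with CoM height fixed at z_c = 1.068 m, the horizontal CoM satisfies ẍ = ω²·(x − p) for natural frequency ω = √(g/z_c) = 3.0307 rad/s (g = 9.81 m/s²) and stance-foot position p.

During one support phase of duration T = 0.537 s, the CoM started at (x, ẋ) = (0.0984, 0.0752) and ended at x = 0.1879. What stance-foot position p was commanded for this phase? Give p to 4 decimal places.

p = 0.0809

ωT = 3.0307·0.537 = 1.627486; cosh(ωT) = 2.643741, sinh(ωT) = 2.447318
x(T) = p + (x₀−p)·cosh(ωT) + (ẋ₀/ω)·sinh(ωT) ⇒ p·(1 − cosh) = x(T) − x₀·cosh − (ẋ₀/ω)·sinh
numerator   = 0.1879 − (0.0984)·2.643741 − (0.0752/3.0307)·2.447318 = -0.132969
denominator = 1 − 2.643741 = -1.643741
p = -0.132969 / -1.643741 = 0.0809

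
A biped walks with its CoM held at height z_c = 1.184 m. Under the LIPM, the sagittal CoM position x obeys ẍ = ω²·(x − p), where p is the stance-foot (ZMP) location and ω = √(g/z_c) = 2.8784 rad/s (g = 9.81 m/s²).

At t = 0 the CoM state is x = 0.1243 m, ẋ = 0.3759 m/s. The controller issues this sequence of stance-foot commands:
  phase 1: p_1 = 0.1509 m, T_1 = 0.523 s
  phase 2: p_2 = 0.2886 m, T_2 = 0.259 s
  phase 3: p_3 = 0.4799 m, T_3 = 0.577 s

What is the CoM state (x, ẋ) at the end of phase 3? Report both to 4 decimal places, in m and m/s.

x = 1.7858, ẋ = 3.9083

phase 1: p=0.1509, T=0.523, ωT=1.505403, cosh=2.363949, sinh=2.142021; start (x,ẋ)=(0.124300, 0.375900) → end (x,ẋ)=(0.367753, 0.724604)
phase 2: p=0.2886, T=0.259, ωT=0.745506, cosh=1.291001, sinh=0.816506; start (x,ẋ)=(0.367753, 0.724604) → end (x,ẋ)=(0.596332, 1.121491)
phase 3: p=0.4799, T=0.577, ωT=1.660837, cosh=2.726847, sinh=2.536867; start (x,ẋ)=(0.596332, 1.121491) → end (x,ẋ)=(1.785814, 3.908335)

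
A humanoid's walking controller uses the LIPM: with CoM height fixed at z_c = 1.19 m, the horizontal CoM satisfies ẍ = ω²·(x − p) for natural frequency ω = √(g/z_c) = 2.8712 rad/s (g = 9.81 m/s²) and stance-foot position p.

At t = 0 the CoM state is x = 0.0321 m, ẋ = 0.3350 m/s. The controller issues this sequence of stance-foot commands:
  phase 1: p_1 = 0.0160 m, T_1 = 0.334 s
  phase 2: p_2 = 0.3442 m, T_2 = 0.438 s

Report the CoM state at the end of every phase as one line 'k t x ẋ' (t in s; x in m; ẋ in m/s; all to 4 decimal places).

phase 1: p=0.0160, T=0.334, ωT=0.958981, cosh=1.496160, sinh=1.112876; start (x,ẋ)=(0.032100, 0.335000) → end (x,ẋ)=(0.169934, 0.552658)
phase 2: p=0.3442, T=0.438, ωT=1.257586, cosh=1.900630, sinh=1.616290; start (x,ẋ)=(0.169934, 0.552658) → end (x,ẋ)=(0.324094, 0.241683)

1 0.3340 0.1699 0.5527
2 0.7720 0.3241 0.2417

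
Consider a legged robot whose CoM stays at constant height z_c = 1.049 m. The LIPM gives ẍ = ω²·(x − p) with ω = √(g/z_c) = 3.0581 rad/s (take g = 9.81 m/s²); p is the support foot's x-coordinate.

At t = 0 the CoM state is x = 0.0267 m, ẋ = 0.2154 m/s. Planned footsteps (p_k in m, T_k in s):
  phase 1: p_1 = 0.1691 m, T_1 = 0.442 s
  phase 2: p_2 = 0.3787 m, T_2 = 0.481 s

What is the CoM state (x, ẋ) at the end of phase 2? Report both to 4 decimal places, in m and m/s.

phase 1: p=0.1691, T=0.442, ωT=1.351680, cosh=2.061359, sinh=1.802554; start (x,ẋ)=(0.026700, 0.215400) → end (x,ẋ)=(0.002527, -0.340948)
phase 2: p=0.3787, T=0.481, ωT=1.470946, cosh=2.291530, sinh=2.061822; start (x,ẋ)=(0.002527, -0.340948) → end (x,ẋ)=(-0.713184, -3.153159)

x = -0.7132, ẋ = -3.1532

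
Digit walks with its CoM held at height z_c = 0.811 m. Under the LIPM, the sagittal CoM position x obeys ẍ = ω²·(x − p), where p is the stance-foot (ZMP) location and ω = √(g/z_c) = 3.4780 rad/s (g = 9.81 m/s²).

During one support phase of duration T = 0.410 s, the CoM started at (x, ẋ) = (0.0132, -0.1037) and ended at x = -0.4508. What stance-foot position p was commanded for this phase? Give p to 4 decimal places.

ωT = 3.4780·0.410 = 1.425980; cosh(ωT) = 2.201104, sinh(ωT) = 1.960831
x(T) = p + (x₀−p)·cosh(ωT) + (ẋ₀/ω)·sinh(ωT) ⇒ p·(1 − cosh) = x(T) − x₀·cosh − (ẋ₀/ω)·sinh
numerator   = -0.4508 − (0.0132)·2.201104 − (-0.1037/3.4780)·1.960831 = -0.421390
denominator = 1 − 2.201104 = -1.201104
p = -0.421390 / -1.201104 = 0.3508

p = 0.3508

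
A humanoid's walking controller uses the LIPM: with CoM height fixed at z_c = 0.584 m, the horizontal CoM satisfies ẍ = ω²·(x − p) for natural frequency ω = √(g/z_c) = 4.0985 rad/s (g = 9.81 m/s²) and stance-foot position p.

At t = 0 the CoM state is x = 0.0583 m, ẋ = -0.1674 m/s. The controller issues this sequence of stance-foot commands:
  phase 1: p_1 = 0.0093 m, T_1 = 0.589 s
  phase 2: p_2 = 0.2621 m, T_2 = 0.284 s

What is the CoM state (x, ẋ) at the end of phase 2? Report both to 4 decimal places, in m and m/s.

phase 1: p=0.0093, T=0.589, ωT=2.414016, cosh=5.634113, sinh=5.544658; start (x,ẋ)=(0.058300, -0.167400) → end (x,ẋ)=(0.058904, 0.170364)
phase 2: p=0.2621, T=0.284, ωT=1.163974, cosh=1.757439, sinh=1.445196; start (x,ẋ)=(0.058904, 0.170364) → end (x,ẋ)=(-0.034931, -0.904152)

x = -0.0349, ẋ = -0.9042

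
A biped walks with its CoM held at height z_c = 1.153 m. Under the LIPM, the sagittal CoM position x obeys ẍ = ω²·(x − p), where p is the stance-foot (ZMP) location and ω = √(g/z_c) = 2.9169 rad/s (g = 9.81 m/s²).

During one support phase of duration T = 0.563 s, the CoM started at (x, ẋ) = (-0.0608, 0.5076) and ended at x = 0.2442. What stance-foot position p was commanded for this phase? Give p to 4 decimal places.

p = 0.0152

ωT = 2.9169·0.563 = 1.642215; cosh(ωT) = 2.680075, sinh(ωT) = 2.486524
x(T) = p + (x₀−p)·cosh(ωT) + (ẋ₀/ω)·sinh(ωT) ⇒ p·(1 − cosh) = x(T) − x₀·cosh − (ẋ₀/ω)·sinh
numerator   = 0.2442 − (-0.0608)·2.680075 − (0.5076/2.9169)·2.486524 = -0.025557
denominator = 1 − 2.680075 = -1.680075
p = -0.025557 / -1.680075 = 0.0152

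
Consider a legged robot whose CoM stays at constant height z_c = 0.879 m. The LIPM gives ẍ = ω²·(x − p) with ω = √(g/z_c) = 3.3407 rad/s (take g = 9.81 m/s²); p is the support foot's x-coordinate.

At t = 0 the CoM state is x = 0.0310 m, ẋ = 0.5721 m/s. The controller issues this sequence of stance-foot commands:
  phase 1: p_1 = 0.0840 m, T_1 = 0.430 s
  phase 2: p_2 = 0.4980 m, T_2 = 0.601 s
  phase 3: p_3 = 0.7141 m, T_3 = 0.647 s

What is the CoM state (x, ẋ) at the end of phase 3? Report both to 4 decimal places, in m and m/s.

x = 2.4550, ẋ = 5.9230

phase 1: p=0.0840, T=0.430, ωT=1.436501, cosh=2.221856, sinh=1.984098; start (x,ẋ)=(0.031000, 0.572100) → end (x,ẋ)=(0.306021, 0.919825)
phase 2: p=0.4980, T=0.601, ωT=2.007761, cosh=3.790456, sinh=3.656167; start (x,ẋ)=(0.306021, 0.919825) → end (x,ẋ)=(0.776999, 1.141700)
phase 3: p=0.7141, T=0.647, ωT=2.161433, cosh=4.399366, sinh=4.284206; start (x,ẋ)=(0.776999, 1.141700) → end (x,ẋ)=(2.454964, 5.922983)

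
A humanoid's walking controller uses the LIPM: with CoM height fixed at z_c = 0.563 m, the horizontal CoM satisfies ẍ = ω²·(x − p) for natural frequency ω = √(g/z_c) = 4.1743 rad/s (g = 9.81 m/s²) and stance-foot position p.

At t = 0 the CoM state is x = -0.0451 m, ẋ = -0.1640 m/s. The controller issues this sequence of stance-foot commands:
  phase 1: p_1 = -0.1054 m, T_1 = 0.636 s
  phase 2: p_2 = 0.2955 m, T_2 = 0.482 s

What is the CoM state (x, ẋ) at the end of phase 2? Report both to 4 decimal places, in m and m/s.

x = -0.1124, ẋ = -1.4829

phase 1: p=-0.1054, T=0.636, ωT=2.654855, cosh=7.146615, sinh=7.076306; start (x,ẋ)=(-0.045100, -0.164000) → end (x,ẋ)=(0.047527, 0.609134)
phase 2: p=0.2955, T=0.482, ωT=2.012013, cosh=3.806036, sinh=3.672317; start (x,ẋ)=(0.047527, 0.609134) → end (x,ẋ)=(-0.112413, -1.482882)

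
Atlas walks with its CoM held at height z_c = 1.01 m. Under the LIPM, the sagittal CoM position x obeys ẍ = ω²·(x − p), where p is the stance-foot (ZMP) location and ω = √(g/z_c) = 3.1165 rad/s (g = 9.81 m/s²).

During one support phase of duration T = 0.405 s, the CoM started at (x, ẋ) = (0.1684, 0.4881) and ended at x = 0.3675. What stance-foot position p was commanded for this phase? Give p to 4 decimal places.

ωT = 3.1165·0.405 = 1.262182; cosh(ωT) = 1.908080, sinh(ωT) = 1.625044
x(T) = p + (x₀−p)·cosh(ωT) + (ẋ₀/ω)·sinh(ωT) ⇒ p·(1 − cosh) = x(T) − x₀·cosh − (ẋ₀/ω)·sinh
numerator   = 0.3675 − (0.1684)·1.908080 − (0.4881/3.1165)·1.625044 = -0.208332
denominator = 1 − 1.908080 = -0.908080
p = -0.208332 / -0.908080 = 0.2294

p = 0.2294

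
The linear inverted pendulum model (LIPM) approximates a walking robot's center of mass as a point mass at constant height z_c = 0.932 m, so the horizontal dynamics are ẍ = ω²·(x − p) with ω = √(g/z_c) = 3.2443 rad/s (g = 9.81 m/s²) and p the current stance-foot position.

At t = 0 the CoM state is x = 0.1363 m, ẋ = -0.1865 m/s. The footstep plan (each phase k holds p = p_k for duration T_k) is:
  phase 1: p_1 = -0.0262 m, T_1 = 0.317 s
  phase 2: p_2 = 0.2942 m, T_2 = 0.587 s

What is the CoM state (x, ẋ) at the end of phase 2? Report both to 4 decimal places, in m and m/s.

phase 1: p=-0.0262, T=0.317, ωT=1.028443, cosh=1.577136, sinh=1.219573; start (x,ẋ)=(0.136300, -0.186500) → end (x,ẋ)=(0.159977, 0.348821)
phase 2: p=0.2942, T=0.587, ωT=1.904404, cosh=3.432158, sinh=3.283247; start (x,ẋ)=(0.159977, 0.348821) → end (x,ẋ)=(0.186534, -0.232513)

x = 0.1865, ẋ = -0.2325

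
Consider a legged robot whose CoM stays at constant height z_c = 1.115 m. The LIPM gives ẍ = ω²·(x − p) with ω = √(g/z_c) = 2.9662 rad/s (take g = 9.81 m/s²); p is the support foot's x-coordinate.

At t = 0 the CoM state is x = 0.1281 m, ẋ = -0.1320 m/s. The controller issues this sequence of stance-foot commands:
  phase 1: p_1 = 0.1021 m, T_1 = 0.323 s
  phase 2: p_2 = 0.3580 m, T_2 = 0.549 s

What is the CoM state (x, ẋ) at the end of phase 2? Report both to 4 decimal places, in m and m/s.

phase 1: p=0.1021, T=0.323, ωT=0.958083, cosh=1.495161, sinh=1.111533; start (x,ẋ)=(0.128100, -0.132000) → end (x,ẋ)=(0.091509, -0.111638)
phase 2: p=0.3580, T=0.549, ωT=1.628444, cosh=2.646086, sinh=2.449852; start (x,ẋ)=(0.091509, -0.111638) → end (x,ẋ)=(-0.439362, -2.231925)

x = -0.4394, ẋ = -2.2319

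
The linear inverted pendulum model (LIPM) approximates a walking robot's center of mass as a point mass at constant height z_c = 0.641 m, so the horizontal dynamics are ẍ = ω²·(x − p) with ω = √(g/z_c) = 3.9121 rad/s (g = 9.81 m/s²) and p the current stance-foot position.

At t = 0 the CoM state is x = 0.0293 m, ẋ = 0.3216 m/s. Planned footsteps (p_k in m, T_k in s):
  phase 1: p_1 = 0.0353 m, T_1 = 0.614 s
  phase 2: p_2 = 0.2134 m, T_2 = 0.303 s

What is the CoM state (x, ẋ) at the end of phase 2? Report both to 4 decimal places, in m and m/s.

x = 1.2706, ẋ = 4.3586

phase 1: p=0.0353, T=0.614, ωT=2.402029, cosh=5.568052, sinh=5.477518; start (x,ẋ)=(0.029300, 0.321600) → end (x,ẋ)=(0.452179, 1.662114)
phase 2: p=0.2134, T=0.303, ωT=1.185366, cosh=1.788760, sinh=1.483125; start (x,ẋ)=(0.452179, 1.662114) → end (x,ẋ)=(1.270646, 4.358551)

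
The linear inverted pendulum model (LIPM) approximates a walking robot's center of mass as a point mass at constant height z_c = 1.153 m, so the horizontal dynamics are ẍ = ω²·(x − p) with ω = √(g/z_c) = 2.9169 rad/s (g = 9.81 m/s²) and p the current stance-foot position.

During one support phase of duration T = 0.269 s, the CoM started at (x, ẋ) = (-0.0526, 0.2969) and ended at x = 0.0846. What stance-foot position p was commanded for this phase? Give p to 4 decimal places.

p = -0.2035

ωT = 2.9169·0.269 = 0.784646; cosh(ωT) = 1.323956, sinh(ωT) = 0.867675
x(T) = p + (x₀−p)·cosh(ωT) + (ẋ₀/ω)·sinh(ωT) ⇒ p·(1 − cosh) = x(T) − x₀·cosh − (ẋ₀/ω)·sinh
numerator   = 0.0846 − (-0.0526)·1.323956 − (0.2969/2.9169)·0.867675 = 0.065923
denominator = 1 − 1.323956 = -0.323956
p = 0.065923 / -0.323956 = -0.2035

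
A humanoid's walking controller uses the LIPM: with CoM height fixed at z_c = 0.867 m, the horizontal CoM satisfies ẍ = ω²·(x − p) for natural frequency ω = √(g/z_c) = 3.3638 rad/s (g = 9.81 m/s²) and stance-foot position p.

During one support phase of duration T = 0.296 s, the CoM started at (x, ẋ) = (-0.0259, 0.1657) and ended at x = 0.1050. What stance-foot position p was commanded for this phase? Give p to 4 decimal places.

ωT = 3.3638·0.296 = 0.995685; cosh(ωT) = 1.538024, sinh(ωT) = 1.168553
x(T) = p + (x₀−p)·cosh(ωT) + (ẋ₀/ω)·sinh(ωT) ⇒ p·(1 − cosh) = x(T) − x₀·cosh − (ẋ₀/ω)·sinh
numerator   = 0.1050 − (-0.0259)·1.538024 − (0.1657/3.3638)·1.168553 = 0.087272
denominator = 1 − 1.538024 = -0.538024
p = 0.087272 / -0.538024 = -0.1622

p = -0.1622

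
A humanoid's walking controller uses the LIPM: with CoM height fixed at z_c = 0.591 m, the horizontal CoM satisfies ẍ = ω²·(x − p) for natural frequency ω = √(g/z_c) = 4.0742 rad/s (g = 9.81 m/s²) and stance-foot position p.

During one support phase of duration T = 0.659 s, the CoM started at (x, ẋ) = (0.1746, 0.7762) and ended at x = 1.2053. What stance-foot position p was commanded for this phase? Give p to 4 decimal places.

ωT = 4.0742·0.659 = 2.684898; cosh(ωT) = 7.362466, sinh(ωT) = 7.294238
x(T) = p + (x₀−p)·cosh(ωT) + (ẋ₀/ω)·sinh(ωT) ⇒ p·(1 − cosh) = x(T) − x₀·cosh − (ẋ₀/ω)·sinh
numerator   = 1.2053 − (0.1746)·7.362466 − (0.7762/4.0742)·7.294238 = -1.469855
denominator = 1 − 7.362466 = -6.362466
p = -1.469855 / -6.362466 = 0.2310

p = 0.2310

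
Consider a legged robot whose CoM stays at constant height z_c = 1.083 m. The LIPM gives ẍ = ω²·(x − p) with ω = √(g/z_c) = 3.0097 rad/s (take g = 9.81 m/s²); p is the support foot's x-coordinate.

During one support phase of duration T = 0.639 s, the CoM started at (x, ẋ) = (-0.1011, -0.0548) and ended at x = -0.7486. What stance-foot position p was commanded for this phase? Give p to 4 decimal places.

p = 0.1340

ωT = 3.0097·0.639 = 1.923198; cosh(ωT) = 3.494474, sinh(ωT) = 3.348335
x(T) = p + (x₀−p)·cosh(ωT) + (ẋ₀/ω)·sinh(ωT) ⇒ p·(1 − cosh) = x(T) − x₀·cosh − (ẋ₀/ω)·sinh
numerator   = -0.7486 − (-0.1011)·3.494474 − (-0.0548/3.0097)·3.348335 = -0.334343
denominator = 1 − 3.494474 = -2.494474
p = -0.334343 / -2.494474 = 0.1340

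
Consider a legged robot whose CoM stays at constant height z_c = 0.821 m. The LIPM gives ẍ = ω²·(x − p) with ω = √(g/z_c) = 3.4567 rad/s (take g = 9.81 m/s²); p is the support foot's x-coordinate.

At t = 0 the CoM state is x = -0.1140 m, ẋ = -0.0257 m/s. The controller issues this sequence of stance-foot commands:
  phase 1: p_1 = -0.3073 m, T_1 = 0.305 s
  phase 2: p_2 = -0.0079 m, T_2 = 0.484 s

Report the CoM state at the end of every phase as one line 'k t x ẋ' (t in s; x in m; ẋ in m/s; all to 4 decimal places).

phase 1: p=-0.3073, T=0.305, ωT=1.054293, cosh=1.609193, sinh=1.260754; start (x,ẋ)=(-0.114000, -0.025700) → end (x,ẋ)=(-0.005617, 0.801055)
phase 2: p=-0.0079, T=0.484, ωT=1.673043, cosh=2.758016, sinh=2.570341; start (x,ẋ)=(-0.005617, 0.801055) → end (x,ẋ)=(0.594048, 2.229609)

1 0.3050 -0.0056 0.8011
2 0.7890 0.5940 2.2296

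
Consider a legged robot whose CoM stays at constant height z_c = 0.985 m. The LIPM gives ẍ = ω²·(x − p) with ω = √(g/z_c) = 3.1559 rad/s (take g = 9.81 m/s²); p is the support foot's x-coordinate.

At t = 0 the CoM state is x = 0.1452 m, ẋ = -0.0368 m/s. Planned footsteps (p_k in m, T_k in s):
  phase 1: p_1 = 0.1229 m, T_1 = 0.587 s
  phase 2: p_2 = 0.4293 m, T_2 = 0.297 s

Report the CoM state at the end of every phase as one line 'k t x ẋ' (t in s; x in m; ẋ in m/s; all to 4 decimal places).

phase 1: p=0.1229, T=0.587, ωT=1.852513, cosh=3.266333, sinh=3.109491; start (x,ẋ)=(0.145200, -0.036800) → end (x,ẋ)=(0.159480, 0.098634)
phase 2: p=0.4293, T=0.297, ωT=0.937302, cosh=1.472384, sinh=1.080701; start (x,ẋ)=(0.159480, 0.098634) → end (x,ẋ)=(0.065798, -0.775015)

1 0.5870 0.1595 0.0986
2 0.8840 0.0658 -0.7750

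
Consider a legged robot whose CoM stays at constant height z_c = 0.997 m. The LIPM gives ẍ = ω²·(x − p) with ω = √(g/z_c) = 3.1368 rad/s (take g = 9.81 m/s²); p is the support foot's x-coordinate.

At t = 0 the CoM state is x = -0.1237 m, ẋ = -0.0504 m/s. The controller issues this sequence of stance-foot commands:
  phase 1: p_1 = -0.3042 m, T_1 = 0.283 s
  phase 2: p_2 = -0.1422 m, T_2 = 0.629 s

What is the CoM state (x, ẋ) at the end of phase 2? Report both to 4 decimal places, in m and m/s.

phase 1: p=-0.3042, T=0.283, ωT=0.887714, cosh=1.420583, sinh=1.008987; start (x,ẋ)=(-0.123700, -0.050400) → end (x,ẋ)=(-0.063997, 0.499684)
phase 2: p=-0.1422, T=0.629, ωT=1.973047, cosh=3.665796, sinh=3.526764; start (x,ẋ)=(-0.063997, 0.499684) → end (x,ẋ)=(0.706282, 2.696884)

x = 0.7063, ẋ = 2.6969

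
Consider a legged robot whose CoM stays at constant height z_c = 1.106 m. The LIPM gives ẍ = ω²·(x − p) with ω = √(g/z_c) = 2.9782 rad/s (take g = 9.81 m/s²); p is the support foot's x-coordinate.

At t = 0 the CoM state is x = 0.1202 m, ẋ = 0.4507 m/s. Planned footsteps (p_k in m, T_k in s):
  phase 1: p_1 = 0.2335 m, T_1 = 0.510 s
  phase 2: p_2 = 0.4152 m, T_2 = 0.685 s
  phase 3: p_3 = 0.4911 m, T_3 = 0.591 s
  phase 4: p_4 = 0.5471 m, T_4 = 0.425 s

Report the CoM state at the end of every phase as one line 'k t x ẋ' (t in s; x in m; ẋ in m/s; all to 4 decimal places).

1 0.5100 0.2914 0.3449
2 1.1950 0.3689 -0.0452
3 1.7860 0.0825 -1.1621
4 2.2110 -0.9789 -4.4822

phase 1: p=0.2335, T=0.510, ωT=1.518882, cosh=2.393036, sinh=2.174080; start (x,ẋ)=(0.120200, 0.450700) → end (x,ẋ)=(0.291379, 0.344942)
phase 2: p=0.4152, T=0.685, ωT=2.040067, cosh=3.910572, sinh=3.780552; start (x,ẋ)=(0.291379, 0.344942) → end (x,ẋ)=(0.368861, -0.045211)
phase 3: p=0.4911, T=0.591, ωT=1.760116, cosh=2.992569, sinh=2.820544; start (x,ẋ)=(0.368861, -0.045211) → end (x,ẋ)=(0.082474, -1.162122)
phase 4: p=0.5471, T=0.425, ωT=1.265735, cosh=1.913865, sinh=1.631833; start (x,ẋ)=(0.082474, -1.162122) → end (x,ẋ)=(-0.978888, -4.482192)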